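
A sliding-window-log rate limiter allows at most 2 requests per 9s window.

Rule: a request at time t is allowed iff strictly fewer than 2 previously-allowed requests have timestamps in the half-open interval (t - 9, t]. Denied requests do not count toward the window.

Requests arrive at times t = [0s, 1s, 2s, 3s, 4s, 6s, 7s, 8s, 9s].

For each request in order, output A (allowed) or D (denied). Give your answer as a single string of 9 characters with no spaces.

Tracking allowed requests in the window:
  req#1 t=0s: ALLOW
  req#2 t=1s: ALLOW
  req#3 t=2s: DENY
  req#4 t=3s: DENY
  req#5 t=4s: DENY
  req#6 t=6s: DENY
  req#7 t=7s: DENY
  req#8 t=8s: DENY
  req#9 t=9s: ALLOW

Answer: AADDDDDDA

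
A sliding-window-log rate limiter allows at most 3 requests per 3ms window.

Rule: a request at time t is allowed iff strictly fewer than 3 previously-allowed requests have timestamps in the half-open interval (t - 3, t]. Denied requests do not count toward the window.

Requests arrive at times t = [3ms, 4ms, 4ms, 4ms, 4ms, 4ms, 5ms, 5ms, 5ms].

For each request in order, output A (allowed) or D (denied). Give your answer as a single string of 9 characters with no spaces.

Answer: AAADDDDDD

Derivation:
Tracking allowed requests in the window:
  req#1 t=3ms: ALLOW
  req#2 t=4ms: ALLOW
  req#3 t=4ms: ALLOW
  req#4 t=4ms: DENY
  req#5 t=4ms: DENY
  req#6 t=4ms: DENY
  req#7 t=5ms: DENY
  req#8 t=5ms: DENY
  req#9 t=5ms: DENY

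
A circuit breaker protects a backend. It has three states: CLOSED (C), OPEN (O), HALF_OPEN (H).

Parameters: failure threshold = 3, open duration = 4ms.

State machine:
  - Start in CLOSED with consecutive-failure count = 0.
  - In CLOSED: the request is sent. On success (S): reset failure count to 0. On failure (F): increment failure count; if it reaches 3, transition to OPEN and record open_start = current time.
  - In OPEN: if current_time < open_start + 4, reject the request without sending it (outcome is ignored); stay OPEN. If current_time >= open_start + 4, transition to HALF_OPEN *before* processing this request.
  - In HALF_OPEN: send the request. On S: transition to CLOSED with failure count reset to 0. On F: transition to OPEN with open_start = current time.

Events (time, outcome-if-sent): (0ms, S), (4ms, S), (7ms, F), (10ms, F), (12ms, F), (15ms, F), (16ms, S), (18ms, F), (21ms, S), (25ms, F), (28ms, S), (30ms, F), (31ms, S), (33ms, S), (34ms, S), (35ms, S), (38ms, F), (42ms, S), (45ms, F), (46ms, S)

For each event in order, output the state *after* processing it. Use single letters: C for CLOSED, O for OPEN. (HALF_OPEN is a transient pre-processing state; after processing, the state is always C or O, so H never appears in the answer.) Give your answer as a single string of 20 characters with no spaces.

Answer: CCCCOOCCCCCCCCCCCCCC

Derivation:
State after each event:
  event#1 t=0ms outcome=S: state=CLOSED
  event#2 t=4ms outcome=S: state=CLOSED
  event#3 t=7ms outcome=F: state=CLOSED
  event#4 t=10ms outcome=F: state=CLOSED
  event#5 t=12ms outcome=F: state=OPEN
  event#6 t=15ms outcome=F: state=OPEN
  event#7 t=16ms outcome=S: state=CLOSED
  event#8 t=18ms outcome=F: state=CLOSED
  event#9 t=21ms outcome=S: state=CLOSED
  event#10 t=25ms outcome=F: state=CLOSED
  event#11 t=28ms outcome=S: state=CLOSED
  event#12 t=30ms outcome=F: state=CLOSED
  event#13 t=31ms outcome=S: state=CLOSED
  event#14 t=33ms outcome=S: state=CLOSED
  event#15 t=34ms outcome=S: state=CLOSED
  event#16 t=35ms outcome=S: state=CLOSED
  event#17 t=38ms outcome=F: state=CLOSED
  event#18 t=42ms outcome=S: state=CLOSED
  event#19 t=45ms outcome=F: state=CLOSED
  event#20 t=46ms outcome=S: state=CLOSED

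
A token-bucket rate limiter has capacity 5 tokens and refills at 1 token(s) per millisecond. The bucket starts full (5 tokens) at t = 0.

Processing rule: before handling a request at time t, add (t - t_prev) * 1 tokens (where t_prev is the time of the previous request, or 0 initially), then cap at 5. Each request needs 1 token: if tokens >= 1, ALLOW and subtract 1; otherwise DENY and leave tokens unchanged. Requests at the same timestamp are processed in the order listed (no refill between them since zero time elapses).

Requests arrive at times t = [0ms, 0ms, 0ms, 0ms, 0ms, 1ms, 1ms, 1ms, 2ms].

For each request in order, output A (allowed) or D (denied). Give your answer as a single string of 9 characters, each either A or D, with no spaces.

Answer: AAAAAADDA

Derivation:
Simulating step by step:
  req#1 t=0ms: ALLOW
  req#2 t=0ms: ALLOW
  req#3 t=0ms: ALLOW
  req#4 t=0ms: ALLOW
  req#5 t=0ms: ALLOW
  req#6 t=1ms: ALLOW
  req#7 t=1ms: DENY
  req#8 t=1ms: DENY
  req#9 t=2ms: ALLOW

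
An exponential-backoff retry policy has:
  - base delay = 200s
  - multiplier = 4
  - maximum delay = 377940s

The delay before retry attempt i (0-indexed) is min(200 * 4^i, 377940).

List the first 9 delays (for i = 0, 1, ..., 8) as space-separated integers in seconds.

Computing each delay:
  i=0: min(200*4^0, 377940) = 200
  i=1: min(200*4^1, 377940) = 800
  i=2: min(200*4^2, 377940) = 3200
  i=3: min(200*4^3, 377940) = 12800
  i=4: min(200*4^4, 377940) = 51200
  i=5: min(200*4^5, 377940) = 204800
  i=6: min(200*4^6, 377940) = 377940
  i=7: min(200*4^7, 377940) = 377940
  i=8: min(200*4^8, 377940) = 377940

Answer: 200 800 3200 12800 51200 204800 377940 377940 377940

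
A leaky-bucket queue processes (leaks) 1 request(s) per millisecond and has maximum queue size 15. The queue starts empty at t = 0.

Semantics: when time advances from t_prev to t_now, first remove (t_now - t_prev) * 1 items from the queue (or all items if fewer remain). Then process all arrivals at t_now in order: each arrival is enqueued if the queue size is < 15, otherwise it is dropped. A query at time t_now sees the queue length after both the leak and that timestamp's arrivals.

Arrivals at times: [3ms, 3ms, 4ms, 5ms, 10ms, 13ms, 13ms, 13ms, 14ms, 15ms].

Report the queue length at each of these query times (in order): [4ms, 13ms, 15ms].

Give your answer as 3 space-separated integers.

Queue lengths at query times:
  query t=4ms: backlog = 2
  query t=13ms: backlog = 3
  query t=15ms: backlog = 3

Answer: 2 3 3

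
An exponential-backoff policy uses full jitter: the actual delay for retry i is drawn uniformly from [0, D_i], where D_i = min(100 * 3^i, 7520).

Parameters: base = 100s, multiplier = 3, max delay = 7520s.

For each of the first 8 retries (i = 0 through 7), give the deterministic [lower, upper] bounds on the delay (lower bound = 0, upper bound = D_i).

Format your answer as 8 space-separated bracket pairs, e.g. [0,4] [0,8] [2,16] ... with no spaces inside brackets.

Answer: [0,100] [0,300] [0,900] [0,2700] [0,7520] [0,7520] [0,7520] [0,7520]

Derivation:
Computing bounds per retry:
  i=0: D_i=min(100*3^0,7520)=100, bounds=[0,100]
  i=1: D_i=min(100*3^1,7520)=300, bounds=[0,300]
  i=2: D_i=min(100*3^2,7520)=900, bounds=[0,900]
  i=3: D_i=min(100*3^3,7520)=2700, bounds=[0,2700]
  i=4: D_i=min(100*3^4,7520)=7520, bounds=[0,7520]
  i=5: D_i=min(100*3^5,7520)=7520, bounds=[0,7520]
  i=6: D_i=min(100*3^6,7520)=7520, bounds=[0,7520]
  i=7: D_i=min(100*3^7,7520)=7520, bounds=[0,7520]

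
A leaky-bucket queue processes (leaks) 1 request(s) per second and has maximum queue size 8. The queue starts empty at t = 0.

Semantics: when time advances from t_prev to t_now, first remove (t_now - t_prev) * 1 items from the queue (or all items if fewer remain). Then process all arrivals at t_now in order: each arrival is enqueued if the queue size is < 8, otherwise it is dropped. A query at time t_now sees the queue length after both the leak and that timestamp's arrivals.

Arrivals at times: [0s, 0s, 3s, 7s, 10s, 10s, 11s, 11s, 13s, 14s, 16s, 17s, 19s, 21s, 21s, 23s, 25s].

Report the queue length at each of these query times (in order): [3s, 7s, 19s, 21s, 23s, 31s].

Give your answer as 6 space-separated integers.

Queue lengths at query times:
  query t=3s: backlog = 1
  query t=7s: backlog = 1
  query t=19s: backlog = 1
  query t=21s: backlog = 2
  query t=23s: backlog = 1
  query t=31s: backlog = 0

Answer: 1 1 1 2 1 0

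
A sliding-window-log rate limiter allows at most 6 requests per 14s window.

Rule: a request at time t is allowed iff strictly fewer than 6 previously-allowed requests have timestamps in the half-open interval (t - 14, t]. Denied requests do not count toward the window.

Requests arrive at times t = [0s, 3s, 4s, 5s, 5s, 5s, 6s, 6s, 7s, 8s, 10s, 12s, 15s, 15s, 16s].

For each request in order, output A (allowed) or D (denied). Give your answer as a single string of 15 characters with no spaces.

Tracking allowed requests in the window:
  req#1 t=0s: ALLOW
  req#2 t=3s: ALLOW
  req#3 t=4s: ALLOW
  req#4 t=5s: ALLOW
  req#5 t=5s: ALLOW
  req#6 t=5s: ALLOW
  req#7 t=6s: DENY
  req#8 t=6s: DENY
  req#9 t=7s: DENY
  req#10 t=8s: DENY
  req#11 t=10s: DENY
  req#12 t=12s: DENY
  req#13 t=15s: ALLOW
  req#14 t=15s: DENY
  req#15 t=16s: DENY

Answer: AAAAAADDDDDDADD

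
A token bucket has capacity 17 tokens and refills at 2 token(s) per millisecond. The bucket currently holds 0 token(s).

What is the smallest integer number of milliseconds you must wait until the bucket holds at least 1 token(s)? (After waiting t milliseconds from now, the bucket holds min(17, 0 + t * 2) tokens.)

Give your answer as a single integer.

Answer: 1

Derivation:
Need 0 + t * 2 >= 1, so t >= 1/2.
Smallest integer t = ceil(1/2) = 1.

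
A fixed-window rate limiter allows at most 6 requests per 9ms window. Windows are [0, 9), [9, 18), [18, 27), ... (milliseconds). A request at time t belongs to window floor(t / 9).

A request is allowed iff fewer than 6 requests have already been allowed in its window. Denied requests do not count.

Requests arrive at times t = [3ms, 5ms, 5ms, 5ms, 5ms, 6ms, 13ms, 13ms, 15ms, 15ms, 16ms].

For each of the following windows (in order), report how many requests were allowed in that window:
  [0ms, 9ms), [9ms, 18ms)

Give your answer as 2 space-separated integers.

Answer: 6 5

Derivation:
Processing requests:
  req#1 t=3ms (window 0): ALLOW
  req#2 t=5ms (window 0): ALLOW
  req#3 t=5ms (window 0): ALLOW
  req#4 t=5ms (window 0): ALLOW
  req#5 t=5ms (window 0): ALLOW
  req#6 t=6ms (window 0): ALLOW
  req#7 t=13ms (window 1): ALLOW
  req#8 t=13ms (window 1): ALLOW
  req#9 t=15ms (window 1): ALLOW
  req#10 t=15ms (window 1): ALLOW
  req#11 t=16ms (window 1): ALLOW

Allowed counts by window: 6 5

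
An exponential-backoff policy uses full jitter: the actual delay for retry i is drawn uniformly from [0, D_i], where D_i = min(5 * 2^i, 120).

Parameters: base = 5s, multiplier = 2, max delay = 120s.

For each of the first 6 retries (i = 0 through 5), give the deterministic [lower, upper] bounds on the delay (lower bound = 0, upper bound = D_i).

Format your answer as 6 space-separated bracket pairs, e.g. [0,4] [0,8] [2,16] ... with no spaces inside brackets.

Computing bounds per retry:
  i=0: D_i=min(5*2^0,120)=5, bounds=[0,5]
  i=1: D_i=min(5*2^1,120)=10, bounds=[0,10]
  i=2: D_i=min(5*2^2,120)=20, bounds=[0,20]
  i=3: D_i=min(5*2^3,120)=40, bounds=[0,40]
  i=4: D_i=min(5*2^4,120)=80, bounds=[0,80]
  i=5: D_i=min(5*2^5,120)=120, bounds=[0,120]

Answer: [0,5] [0,10] [0,20] [0,40] [0,80] [0,120]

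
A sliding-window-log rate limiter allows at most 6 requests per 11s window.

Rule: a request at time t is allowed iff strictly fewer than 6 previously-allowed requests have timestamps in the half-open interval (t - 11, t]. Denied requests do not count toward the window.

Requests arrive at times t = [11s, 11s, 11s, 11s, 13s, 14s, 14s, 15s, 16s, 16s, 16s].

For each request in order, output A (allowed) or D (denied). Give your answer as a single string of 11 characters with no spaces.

Tracking allowed requests in the window:
  req#1 t=11s: ALLOW
  req#2 t=11s: ALLOW
  req#3 t=11s: ALLOW
  req#4 t=11s: ALLOW
  req#5 t=13s: ALLOW
  req#6 t=14s: ALLOW
  req#7 t=14s: DENY
  req#8 t=15s: DENY
  req#9 t=16s: DENY
  req#10 t=16s: DENY
  req#11 t=16s: DENY

Answer: AAAAAADDDDD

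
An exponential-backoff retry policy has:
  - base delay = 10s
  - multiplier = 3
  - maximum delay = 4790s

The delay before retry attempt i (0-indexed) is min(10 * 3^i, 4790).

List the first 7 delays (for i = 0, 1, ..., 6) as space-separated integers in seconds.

Answer: 10 30 90 270 810 2430 4790

Derivation:
Computing each delay:
  i=0: min(10*3^0, 4790) = 10
  i=1: min(10*3^1, 4790) = 30
  i=2: min(10*3^2, 4790) = 90
  i=3: min(10*3^3, 4790) = 270
  i=4: min(10*3^4, 4790) = 810
  i=5: min(10*3^5, 4790) = 2430
  i=6: min(10*3^6, 4790) = 4790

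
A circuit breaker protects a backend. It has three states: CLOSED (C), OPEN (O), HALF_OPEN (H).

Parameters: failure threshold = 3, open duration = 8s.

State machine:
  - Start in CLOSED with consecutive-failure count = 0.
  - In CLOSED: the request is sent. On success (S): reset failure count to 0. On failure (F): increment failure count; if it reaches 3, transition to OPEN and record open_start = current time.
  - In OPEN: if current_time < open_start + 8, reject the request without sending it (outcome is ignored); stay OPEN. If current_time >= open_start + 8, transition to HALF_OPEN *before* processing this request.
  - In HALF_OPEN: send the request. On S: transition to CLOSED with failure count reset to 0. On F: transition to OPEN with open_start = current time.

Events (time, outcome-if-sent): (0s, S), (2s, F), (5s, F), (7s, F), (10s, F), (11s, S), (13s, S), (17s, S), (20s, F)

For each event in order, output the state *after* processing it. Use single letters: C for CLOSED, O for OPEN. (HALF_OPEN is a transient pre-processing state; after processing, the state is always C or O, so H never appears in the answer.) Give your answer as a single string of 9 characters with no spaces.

Answer: CCCOOOOCC

Derivation:
State after each event:
  event#1 t=0s outcome=S: state=CLOSED
  event#2 t=2s outcome=F: state=CLOSED
  event#3 t=5s outcome=F: state=CLOSED
  event#4 t=7s outcome=F: state=OPEN
  event#5 t=10s outcome=F: state=OPEN
  event#6 t=11s outcome=S: state=OPEN
  event#7 t=13s outcome=S: state=OPEN
  event#8 t=17s outcome=S: state=CLOSED
  event#9 t=20s outcome=F: state=CLOSED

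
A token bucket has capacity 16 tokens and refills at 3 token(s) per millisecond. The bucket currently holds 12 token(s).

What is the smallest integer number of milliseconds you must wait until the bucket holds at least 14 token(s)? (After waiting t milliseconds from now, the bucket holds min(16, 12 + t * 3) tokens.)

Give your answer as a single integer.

Need 12 + t * 3 >= 14, so t >= 2/3.
Smallest integer t = ceil(2/3) = 1.

Answer: 1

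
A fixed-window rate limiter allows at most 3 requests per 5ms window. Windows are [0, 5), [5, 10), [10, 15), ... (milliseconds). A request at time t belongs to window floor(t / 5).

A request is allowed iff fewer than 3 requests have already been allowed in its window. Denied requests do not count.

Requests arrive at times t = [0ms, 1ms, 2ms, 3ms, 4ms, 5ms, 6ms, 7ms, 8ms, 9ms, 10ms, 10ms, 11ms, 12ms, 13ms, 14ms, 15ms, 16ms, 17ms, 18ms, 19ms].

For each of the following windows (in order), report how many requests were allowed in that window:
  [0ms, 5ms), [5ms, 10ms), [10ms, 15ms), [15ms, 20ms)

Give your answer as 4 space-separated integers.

Answer: 3 3 3 3

Derivation:
Processing requests:
  req#1 t=0ms (window 0): ALLOW
  req#2 t=1ms (window 0): ALLOW
  req#3 t=2ms (window 0): ALLOW
  req#4 t=3ms (window 0): DENY
  req#5 t=4ms (window 0): DENY
  req#6 t=5ms (window 1): ALLOW
  req#7 t=6ms (window 1): ALLOW
  req#8 t=7ms (window 1): ALLOW
  req#9 t=8ms (window 1): DENY
  req#10 t=9ms (window 1): DENY
  req#11 t=10ms (window 2): ALLOW
  req#12 t=10ms (window 2): ALLOW
  req#13 t=11ms (window 2): ALLOW
  req#14 t=12ms (window 2): DENY
  req#15 t=13ms (window 2): DENY
  req#16 t=14ms (window 2): DENY
  req#17 t=15ms (window 3): ALLOW
  req#18 t=16ms (window 3): ALLOW
  req#19 t=17ms (window 3): ALLOW
  req#20 t=18ms (window 3): DENY
  req#21 t=19ms (window 3): DENY

Allowed counts by window: 3 3 3 3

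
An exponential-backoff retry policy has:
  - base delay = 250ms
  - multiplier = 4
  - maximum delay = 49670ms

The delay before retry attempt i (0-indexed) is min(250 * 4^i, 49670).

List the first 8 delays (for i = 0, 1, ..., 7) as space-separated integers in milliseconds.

Answer: 250 1000 4000 16000 49670 49670 49670 49670

Derivation:
Computing each delay:
  i=0: min(250*4^0, 49670) = 250
  i=1: min(250*4^1, 49670) = 1000
  i=2: min(250*4^2, 49670) = 4000
  i=3: min(250*4^3, 49670) = 16000
  i=4: min(250*4^4, 49670) = 49670
  i=5: min(250*4^5, 49670) = 49670
  i=6: min(250*4^6, 49670) = 49670
  i=7: min(250*4^7, 49670) = 49670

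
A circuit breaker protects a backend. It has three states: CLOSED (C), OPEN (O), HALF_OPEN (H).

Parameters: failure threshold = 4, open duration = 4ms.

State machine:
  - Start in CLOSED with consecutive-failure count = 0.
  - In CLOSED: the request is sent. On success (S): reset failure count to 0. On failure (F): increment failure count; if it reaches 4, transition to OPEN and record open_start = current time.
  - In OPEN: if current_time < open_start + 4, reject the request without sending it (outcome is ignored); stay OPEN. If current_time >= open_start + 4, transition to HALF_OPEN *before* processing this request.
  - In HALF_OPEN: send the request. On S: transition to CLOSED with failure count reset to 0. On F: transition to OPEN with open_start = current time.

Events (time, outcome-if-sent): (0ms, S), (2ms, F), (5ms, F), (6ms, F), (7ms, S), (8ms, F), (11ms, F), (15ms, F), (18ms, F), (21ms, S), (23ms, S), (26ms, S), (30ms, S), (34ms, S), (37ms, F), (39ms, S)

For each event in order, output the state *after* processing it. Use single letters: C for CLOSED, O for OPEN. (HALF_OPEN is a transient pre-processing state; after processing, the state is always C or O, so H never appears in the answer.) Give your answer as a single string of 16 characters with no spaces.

State after each event:
  event#1 t=0ms outcome=S: state=CLOSED
  event#2 t=2ms outcome=F: state=CLOSED
  event#3 t=5ms outcome=F: state=CLOSED
  event#4 t=6ms outcome=F: state=CLOSED
  event#5 t=7ms outcome=S: state=CLOSED
  event#6 t=8ms outcome=F: state=CLOSED
  event#7 t=11ms outcome=F: state=CLOSED
  event#8 t=15ms outcome=F: state=CLOSED
  event#9 t=18ms outcome=F: state=OPEN
  event#10 t=21ms outcome=S: state=OPEN
  event#11 t=23ms outcome=S: state=CLOSED
  event#12 t=26ms outcome=S: state=CLOSED
  event#13 t=30ms outcome=S: state=CLOSED
  event#14 t=34ms outcome=S: state=CLOSED
  event#15 t=37ms outcome=F: state=CLOSED
  event#16 t=39ms outcome=S: state=CLOSED

Answer: CCCCCCCCOOCCCCCC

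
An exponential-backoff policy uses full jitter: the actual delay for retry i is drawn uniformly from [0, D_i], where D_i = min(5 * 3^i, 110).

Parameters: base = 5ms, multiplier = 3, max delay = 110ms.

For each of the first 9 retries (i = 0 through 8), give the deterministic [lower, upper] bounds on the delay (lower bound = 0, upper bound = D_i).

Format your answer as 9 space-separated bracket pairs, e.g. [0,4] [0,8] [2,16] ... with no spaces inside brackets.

Computing bounds per retry:
  i=0: D_i=min(5*3^0,110)=5, bounds=[0,5]
  i=1: D_i=min(5*3^1,110)=15, bounds=[0,15]
  i=2: D_i=min(5*3^2,110)=45, bounds=[0,45]
  i=3: D_i=min(5*3^3,110)=110, bounds=[0,110]
  i=4: D_i=min(5*3^4,110)=110, bounds=[0,110]
  i=5: D_i=min(5*3^5,110)=110, bounds=[0,110]
  i=6: D_i=min(5*3^6,110)=110, bounds=[0,110]
  i=7: D_i=min(5*3^7,110)=110, bounds=[0,110]
  i=8: D_i=min(5*3^8,110)=110, bounds=[0,110]

Answer: [0,5] [0,15] [0,45] [0,110] [0,110] [0,110] [0,110] [0,110] [0,110]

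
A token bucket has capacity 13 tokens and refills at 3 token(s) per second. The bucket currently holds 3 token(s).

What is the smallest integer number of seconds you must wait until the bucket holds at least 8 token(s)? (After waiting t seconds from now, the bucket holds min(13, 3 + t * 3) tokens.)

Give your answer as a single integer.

Answer: 2

Derivation:
Need 3 + t * 3 >= 8, so t >= 5/3.
Smallest integer t = ceil(5/3) = 2.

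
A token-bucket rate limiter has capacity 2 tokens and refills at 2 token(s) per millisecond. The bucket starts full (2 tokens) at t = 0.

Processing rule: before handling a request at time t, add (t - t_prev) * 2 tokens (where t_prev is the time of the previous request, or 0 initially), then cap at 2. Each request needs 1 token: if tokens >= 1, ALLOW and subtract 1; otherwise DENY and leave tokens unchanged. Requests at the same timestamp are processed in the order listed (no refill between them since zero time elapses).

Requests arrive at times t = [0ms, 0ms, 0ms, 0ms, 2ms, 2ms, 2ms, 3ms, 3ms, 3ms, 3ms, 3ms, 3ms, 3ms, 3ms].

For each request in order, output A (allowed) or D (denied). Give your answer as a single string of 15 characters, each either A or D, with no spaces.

Answer: AADDAADAADDDDDD

Derivation:
Simulating step by step:
  req#1 t=0ms: ALLOW
  req#2 t=0ms: ALLOW
  req#3 t=0ms: DENY
  req#4 t=0ms: DENY
  req#5 t=2ms: ALLOW
  req#6 t=2ms: ALLOW
  req#7 t=2ms: DENY
  req#8 t=3ms: ALLOW
  req#9 t=3ms: ALLOW
  req#10 t=3ms: DENY
  req#11 t=3ms: DENY
  req#12 t=3ms: DENY
  req#13 t=3ms: DENY
  req#14 t=3ms: DENY
  req#15 t=3ms: DENY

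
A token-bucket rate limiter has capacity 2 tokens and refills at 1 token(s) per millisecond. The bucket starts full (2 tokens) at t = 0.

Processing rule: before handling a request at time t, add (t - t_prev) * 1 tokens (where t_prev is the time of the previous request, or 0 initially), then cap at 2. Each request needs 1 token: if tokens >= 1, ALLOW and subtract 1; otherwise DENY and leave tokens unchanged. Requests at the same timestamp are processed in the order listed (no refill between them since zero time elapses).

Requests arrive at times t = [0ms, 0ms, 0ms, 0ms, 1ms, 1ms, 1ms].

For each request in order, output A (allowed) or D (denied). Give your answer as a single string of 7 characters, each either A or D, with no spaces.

Answer: AADDADD

Derivation:
Simulating step by step:
  req#1 t=0ms: ALLOW
  req#2 t=0ms: ALLOW
  req#3 t=0ms: DENY
  req#4 t=0ms: DENY
  req#5 t=1ms: ALLOW
  req#6 t=1ms: DENY
  req#7 t=1ms: DENY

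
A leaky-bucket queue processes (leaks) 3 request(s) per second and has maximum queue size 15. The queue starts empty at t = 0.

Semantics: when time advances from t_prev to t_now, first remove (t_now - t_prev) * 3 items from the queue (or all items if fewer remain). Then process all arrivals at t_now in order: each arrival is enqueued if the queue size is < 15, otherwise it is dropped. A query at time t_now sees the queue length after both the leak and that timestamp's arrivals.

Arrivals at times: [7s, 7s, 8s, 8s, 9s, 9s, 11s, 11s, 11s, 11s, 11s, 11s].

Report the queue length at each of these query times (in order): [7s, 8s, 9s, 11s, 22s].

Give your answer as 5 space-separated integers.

Answer: 2 2 2 6 0

Derivation:
Queue lengths at query times:
  query t=7s: backlog = 2
  query t=8s: backlog = 2
  query t=9s: backlog = 2
  query t=11s: backlog = 6
  query t=22s: backlog = 0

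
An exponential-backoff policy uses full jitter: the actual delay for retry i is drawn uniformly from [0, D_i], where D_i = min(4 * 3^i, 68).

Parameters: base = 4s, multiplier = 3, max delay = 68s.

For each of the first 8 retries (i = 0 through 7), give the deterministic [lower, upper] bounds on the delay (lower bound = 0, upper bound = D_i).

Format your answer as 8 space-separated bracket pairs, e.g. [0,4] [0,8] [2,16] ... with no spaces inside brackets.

Computing bounds per retry:
  i=0: D_i=min(4*3^0,68)=4, bounds=[0,4]
  i=1: D_i=min(4*3^1,68)=12, bounds=[0,12]
  i=2: D_i=min(4*3^2,68)=36, bounds=[0,36]
  i=3: D_i=min(4*3^3,68)=68, bounds=[0,68]
  i=4: D_i=min(4*3^4,68)=68, bounds=[0,68]
  i=5: D_i=min(4*3^5,68)=68, bounds=[0,68]
  i=6: D_i=min(4*3^6,68)=68, bounds=[0,68]
  i=7: D_i=min(4*3^7,68)=68, bounds=[0,68]

Answer: [0,4] [0,12] [0,36] [0,68] [0,68] [0,68] [0,68] [0,68]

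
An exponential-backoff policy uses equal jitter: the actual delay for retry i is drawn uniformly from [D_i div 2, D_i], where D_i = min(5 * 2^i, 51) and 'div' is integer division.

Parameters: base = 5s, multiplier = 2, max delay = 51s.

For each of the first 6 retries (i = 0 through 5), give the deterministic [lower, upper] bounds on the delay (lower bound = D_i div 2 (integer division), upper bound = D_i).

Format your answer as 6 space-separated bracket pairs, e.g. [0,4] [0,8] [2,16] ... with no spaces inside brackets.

Answer: [2,5] [5,10] [10,20] [20,40] [25,51] [25,51]

Derivation:
Computing bounds per retry:
  i=0: D_i=min(5*2^0,51)=5, bounds=[2,5]
  i=1: D_i=min(5*2^1,51)=10, bounds=[5,10]
  i=2: D_i=min(5*2^2,51)=20, bounds=[10,20]
  i=3: D_i=min(5*2^3,51)=40, bounds=[20,40]
  i=4: D_i=min(5*2^4,51)=51, bounds=[25,51]
  i=5: D_i=min(5*2^5,51)=51, bounds=[25,51]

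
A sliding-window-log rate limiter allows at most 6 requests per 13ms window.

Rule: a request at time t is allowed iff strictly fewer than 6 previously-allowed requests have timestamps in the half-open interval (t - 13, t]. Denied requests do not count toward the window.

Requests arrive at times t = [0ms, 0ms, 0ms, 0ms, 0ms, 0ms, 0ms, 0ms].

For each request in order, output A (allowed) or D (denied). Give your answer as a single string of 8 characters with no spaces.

Tracking allowed requests in the window:
  req#1 t=0ms: ALLOW
  req#2 t=0ms: ALLOW
  req#3 t=0ms: ALLOW
  req#4 t=0ms: ALLOW
  req#5 t=0ms: ALLOW
  req#6 t=0ms: ALLOW
  req#7 t=0ms: DENY
  req#8 t=0ms: DENY

Answer: AAAAAADD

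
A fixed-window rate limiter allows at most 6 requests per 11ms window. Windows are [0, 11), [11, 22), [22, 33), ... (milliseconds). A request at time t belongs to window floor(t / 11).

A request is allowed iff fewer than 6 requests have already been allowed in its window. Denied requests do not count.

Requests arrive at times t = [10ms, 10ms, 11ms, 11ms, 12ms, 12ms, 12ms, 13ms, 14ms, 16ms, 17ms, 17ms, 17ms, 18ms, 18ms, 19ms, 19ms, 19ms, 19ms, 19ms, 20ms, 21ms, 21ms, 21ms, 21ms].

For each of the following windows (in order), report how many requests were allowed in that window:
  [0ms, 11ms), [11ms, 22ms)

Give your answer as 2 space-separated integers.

Processing requests:
  req#1 t=10ms (window 0): ALLOW
  req#2 t=10ms (window 0): ALLOW
  req#3 t=11ms (window 1): ALLOW
  req#4 t=11ms (window 1): ALLOW
  req#5 t=12ms (window 1): ALLOW
  req#6 t=12ms (window 1): ALLOW
  req#7 t=12ms (window 1): ALLOW
  req#8 t=13ms (window 1): ALLOW
  req#9 t=14ms (window 1): DENY
  req#10 t=16ms (window 1): DENY
  req#11 t=17ms (window 1): DENY
  req#12 t=17ms (window 1): DENY
  req#13 t=17ms (window 1): DENY
  req#14 t=18ms (window 1): DENY
  req#15 t=18ms (window 1): DENY
  req#16 t=19ms (window 1): DENY
  req#17 t=19ms (window 1): DENY
  req#18 t=19ms (window 1): DENY
  req#19 t=19ms (window 1): DENY
  req#20 t=19ms (window 1): DENY
  req#21 t=20ms (window 1): DENY
  req#22 t=21ms (window 1): DENY
  req#23 t=21ms (window 1): DENY
  req#24 t=21ms (window 1): DENY
  req#25 t=21ms (window 1): DENY

Allowed counts by window: 2 6

Answer: 2 6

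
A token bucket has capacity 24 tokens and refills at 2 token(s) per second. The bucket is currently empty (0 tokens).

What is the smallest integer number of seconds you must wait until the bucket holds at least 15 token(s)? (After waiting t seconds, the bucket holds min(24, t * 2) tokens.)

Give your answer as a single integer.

Need t * 2 >= 15, so t >= 15/2.
Smallest integer t = ceil(15/2) = 8.

Answer: 8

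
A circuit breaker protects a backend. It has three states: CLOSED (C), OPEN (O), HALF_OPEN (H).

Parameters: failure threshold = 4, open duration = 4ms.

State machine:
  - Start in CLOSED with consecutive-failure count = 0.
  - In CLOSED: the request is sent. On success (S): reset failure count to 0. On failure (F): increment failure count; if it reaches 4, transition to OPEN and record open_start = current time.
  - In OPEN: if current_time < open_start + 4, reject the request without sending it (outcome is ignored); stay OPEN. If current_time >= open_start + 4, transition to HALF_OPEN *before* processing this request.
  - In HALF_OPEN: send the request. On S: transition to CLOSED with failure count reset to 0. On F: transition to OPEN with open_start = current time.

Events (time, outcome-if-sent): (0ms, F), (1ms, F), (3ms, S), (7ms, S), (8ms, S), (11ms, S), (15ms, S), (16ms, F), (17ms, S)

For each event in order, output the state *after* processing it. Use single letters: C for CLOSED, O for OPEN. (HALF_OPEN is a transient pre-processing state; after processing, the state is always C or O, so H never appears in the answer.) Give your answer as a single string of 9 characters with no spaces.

Answer: CCCCCCCCC

Derivation:
State after each event:
  event#1 t=0ms outcome=F: state=CLOSED
  event#2 t=1ms outcome=F: state=CLOSED
  event#3 t=3ms outcome=S: state=CLOSED
  event#4 t=7ms outcome=S: state=CLOSED
  event#5 t=8ms outcome=S: state=CLOSED
  event#6 t=11ms outcome=S: state=CLOSED
  event#7 t=15ms outcome=S: state=CLOSED
  event#8 t=16ms outcome=F: state=CLOSED
  event#9 t=17ms outcome=S: state=CLOSED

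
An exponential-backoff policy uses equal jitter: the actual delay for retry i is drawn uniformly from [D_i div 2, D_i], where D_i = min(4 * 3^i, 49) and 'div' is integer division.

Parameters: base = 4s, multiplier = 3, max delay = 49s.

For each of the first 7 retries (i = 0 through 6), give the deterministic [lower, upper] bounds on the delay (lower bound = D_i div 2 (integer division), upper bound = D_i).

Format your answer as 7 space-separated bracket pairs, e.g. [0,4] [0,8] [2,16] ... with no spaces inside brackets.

Computing bounds per retry:
  i=0: D_i=min(4*3^0,49)=4, bounds=[2,4]
  i=1: D_i=min(4*3^1,49)=12, bounds=[6,12]
  i=2: D_i=min(4*3^2,49)=36, bounds=[18,36]
  i=3: D_i=min(4*3^3,49)=49, bounds=[24,49]
  i=4: D_i=min(4*3^4,49)=49, bounds=[24,49]
  i=5: D_i=min(4*3^5,49)=49, bounds=[24,49]
  i=6: D_i=min(4*3^6,49)=49, bounds=[24,49]

Answer: [2,4] [6,12] [18,36] [24,49] [24,49] [24,49] [24,49]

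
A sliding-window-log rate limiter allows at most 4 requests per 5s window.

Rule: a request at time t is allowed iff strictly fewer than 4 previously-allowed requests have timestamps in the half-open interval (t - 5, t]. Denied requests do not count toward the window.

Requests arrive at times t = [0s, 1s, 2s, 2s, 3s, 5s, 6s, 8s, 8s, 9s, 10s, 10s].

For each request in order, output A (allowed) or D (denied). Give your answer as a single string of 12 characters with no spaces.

Answer: AAAADAAAADAD

Derivation:
Tracking allowed requests in the window:
  req#1 t=0s: ALLOW
  req#2 t=1s: ALLOW
  req#3 t=2s: ALLOW
  req#4 t=2s: ALLOW
  req#5 t=3s: DENY
  req#6 t=5s: ALLOW
  req#7 t=6s: ALLOW
  req#8 t=8s: ALLOW
  req#9 t=8s: ALLOW
  req#10 t=9s: DENY
  req#11 t=10s: ALLOW
  req#12 t=10s: DENY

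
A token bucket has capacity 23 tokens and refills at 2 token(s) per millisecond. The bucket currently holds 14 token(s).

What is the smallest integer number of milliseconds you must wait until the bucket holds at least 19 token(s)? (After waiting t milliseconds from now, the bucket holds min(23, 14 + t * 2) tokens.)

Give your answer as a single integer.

Need 14 + t * 2 >= 19, so t >= 5/2.
Smallest integer t = ceil(5/2) = 3.

Answer: 3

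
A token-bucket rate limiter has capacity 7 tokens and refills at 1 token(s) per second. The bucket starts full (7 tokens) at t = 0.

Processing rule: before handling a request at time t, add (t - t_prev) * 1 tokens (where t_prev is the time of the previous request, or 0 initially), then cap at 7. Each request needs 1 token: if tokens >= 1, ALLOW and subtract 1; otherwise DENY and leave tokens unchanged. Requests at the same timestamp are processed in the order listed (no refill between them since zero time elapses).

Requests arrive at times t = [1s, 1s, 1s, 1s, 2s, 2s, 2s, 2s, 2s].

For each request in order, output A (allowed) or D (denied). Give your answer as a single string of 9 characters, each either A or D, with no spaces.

Simulating step by step:
  req#1 t=1s: ALLOW
  req#2 t=1s: ALLOW
  req#3 t=1s: ALLOW
  req#4 t=1s: ALLOW
  req#5 t=2s: ALLOW
  req#6 t=2s: ALLOW
  req#7 t=2s: ALLOW
  req#8 t=2s: ALLOW
  req#9 t=2s: DENY

Answer: AAAAAAAAD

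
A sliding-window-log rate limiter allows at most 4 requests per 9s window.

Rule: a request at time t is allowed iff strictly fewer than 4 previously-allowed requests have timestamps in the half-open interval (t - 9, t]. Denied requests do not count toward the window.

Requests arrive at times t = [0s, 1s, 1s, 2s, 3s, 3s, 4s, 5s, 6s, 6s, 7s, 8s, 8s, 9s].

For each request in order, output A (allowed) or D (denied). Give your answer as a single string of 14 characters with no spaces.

Answer: AAAADDDDDDDDDA

Derivation:
Tracking allowed requests in the window:
  req#1 t=0s: ALLOW
  req#2 t=1s: ALLOW
  req#3 t=1s: ALLOW
  req#4 t=2s: ALLOW
  req#5 t=3s: DENY
  req#6 t=3s: DENY
  req#7 t=4s: DENY
  req#8 t=5s: DENY
  req#9 t=6s: DENY
  req#10 t=6s: DENY
  req#11 t=7s: DENY
  req#12 t=8s: DENY
  req#13 t=8s: DENY
  req#14 t=9s: ALLOW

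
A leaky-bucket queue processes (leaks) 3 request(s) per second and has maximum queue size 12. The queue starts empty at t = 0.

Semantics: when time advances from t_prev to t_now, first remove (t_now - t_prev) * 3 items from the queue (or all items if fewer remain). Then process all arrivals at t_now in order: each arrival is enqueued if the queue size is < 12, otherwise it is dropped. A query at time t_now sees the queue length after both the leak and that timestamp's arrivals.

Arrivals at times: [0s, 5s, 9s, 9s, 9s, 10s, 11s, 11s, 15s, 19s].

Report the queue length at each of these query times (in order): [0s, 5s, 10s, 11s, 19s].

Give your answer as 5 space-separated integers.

Queue lengths at query times:
  query t=0s: backlog = 1
  query t=5s: backlog = 1
  query t=10s: backlog = 1
  query t=11s: backlog = 2
  query t=19s: backlog = 1

Answer: 1 1 1 2 1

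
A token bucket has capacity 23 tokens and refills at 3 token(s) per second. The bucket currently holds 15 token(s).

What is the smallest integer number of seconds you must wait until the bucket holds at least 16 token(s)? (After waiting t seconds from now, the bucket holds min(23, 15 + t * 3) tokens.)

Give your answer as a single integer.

Need 15 + t * 3 >= 16, so t >= 1/3.
Smallest integer t = ceil(1/3) = 1.

Answer: 1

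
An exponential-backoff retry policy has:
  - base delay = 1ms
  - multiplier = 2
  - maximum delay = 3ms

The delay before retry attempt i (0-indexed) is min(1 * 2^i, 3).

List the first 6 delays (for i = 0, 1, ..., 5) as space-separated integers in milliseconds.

Computing each delay:
  i=0: min(1*2^0, 3) = 1
  i=1: min(1*2^1, 3) = 2
  i=2: min(1*2^2, 3) = 3
  i=3: min(1*2^3, 3) = 3
  i=4: min(1*2^4, 3) = 3
  i=5: min(1*2^5, 3) = 3

Answer: 1 2 3 3 3 3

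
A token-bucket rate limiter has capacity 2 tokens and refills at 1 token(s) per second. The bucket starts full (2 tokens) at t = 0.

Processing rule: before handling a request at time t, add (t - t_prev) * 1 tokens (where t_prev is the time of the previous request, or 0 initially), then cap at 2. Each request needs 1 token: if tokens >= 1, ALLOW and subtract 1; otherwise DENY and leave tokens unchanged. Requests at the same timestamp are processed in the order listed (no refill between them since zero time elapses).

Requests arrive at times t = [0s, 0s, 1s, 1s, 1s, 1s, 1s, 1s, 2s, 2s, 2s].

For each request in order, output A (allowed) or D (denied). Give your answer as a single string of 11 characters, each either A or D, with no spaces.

Simulating step by step:
  req#1 t=0s: ALLOW
  req#2 t=0s: ALLOW
  req#3 t=1s: ALLOW
  req#4 t=1s: DENY
  req#5 t=1s: DENY
  req#6 t=1s: DENY
  req#7 t=1s: DENY
  req#8 t=1s: DENY
  req#9 t=2s: ALLOW
  req#10 t=2s: DENY
  req#11 t=2s: DENY

Answer: AAADDDDDADD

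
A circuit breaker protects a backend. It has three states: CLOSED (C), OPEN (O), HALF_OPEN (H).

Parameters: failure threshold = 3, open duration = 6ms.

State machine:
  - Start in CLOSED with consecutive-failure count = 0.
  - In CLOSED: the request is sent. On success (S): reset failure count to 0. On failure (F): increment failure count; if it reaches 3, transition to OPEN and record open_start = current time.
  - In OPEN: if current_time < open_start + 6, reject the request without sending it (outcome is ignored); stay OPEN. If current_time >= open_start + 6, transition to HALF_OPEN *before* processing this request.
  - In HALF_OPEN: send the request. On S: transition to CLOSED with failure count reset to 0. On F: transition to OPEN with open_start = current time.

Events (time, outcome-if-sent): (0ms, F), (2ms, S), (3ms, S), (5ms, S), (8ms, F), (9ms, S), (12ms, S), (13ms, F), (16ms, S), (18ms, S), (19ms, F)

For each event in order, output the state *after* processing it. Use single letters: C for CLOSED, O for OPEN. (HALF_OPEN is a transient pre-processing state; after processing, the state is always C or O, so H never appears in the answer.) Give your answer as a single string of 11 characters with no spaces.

Answer: CCCCCCCCCCC

Derivation:
State after each event:
  event#1 t=0ms outcome=F: state=CLOSED
  event#2 t=2ms outcome=S: state=CLOSED
  event#3 t=3ms outcome=S: state=CLOSED
  event#4 t=5ms outcome=S: state=CLOSED
  event#5 t=8ms outcome=F: state=CLOSED
  event#6 t=9ms outcome=S: state=CLOSED
  event#7 t=12ms outcome=S: state=CLOSED
  event#8 t=13ms outcome=F: state=CLOSED
  event#9 t=16ms outcome=S: state=CLOSED
  event#10 t=18ms outcome=S: state=CLOSED
  event#11 t=19ms outcome=F: state=CLOSED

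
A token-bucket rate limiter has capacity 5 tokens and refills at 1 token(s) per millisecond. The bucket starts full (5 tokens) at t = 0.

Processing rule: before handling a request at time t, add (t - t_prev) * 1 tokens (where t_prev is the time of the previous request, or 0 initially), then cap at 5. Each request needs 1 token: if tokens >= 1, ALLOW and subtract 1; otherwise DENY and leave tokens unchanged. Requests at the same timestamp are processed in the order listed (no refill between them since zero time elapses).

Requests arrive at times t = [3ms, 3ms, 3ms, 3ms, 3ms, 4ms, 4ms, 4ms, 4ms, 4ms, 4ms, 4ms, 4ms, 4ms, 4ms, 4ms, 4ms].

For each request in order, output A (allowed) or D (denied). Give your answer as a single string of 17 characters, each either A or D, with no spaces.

Simulating step by step:
  req#1 t=3ms: ALLOW
  req#2 t=3ms: ALLOW
  req#3 t=3ms: ALLOW
  req#4 t=3ms: ALLOW
  req#5 t=3ms: ALLOW
  req#6 t=4ms: ALLOW
  req#7 t=4ms: DENY
  req#8 t=4ms: DENY
  req#9 t=4ms: DENY
  req#10 t=4ms: DENY
  req#11 t=4ms: DENY
  req#12 t=4ms: DENY
  req#13 t=4ms: DENY
  req#14 t=4ms: DENY
  req#15 t=4ms: DENY
  req#16 t=4ms: DENY
  req#17 t=4ms: DENY

Answer: AAAAAADDDDDDDDDDD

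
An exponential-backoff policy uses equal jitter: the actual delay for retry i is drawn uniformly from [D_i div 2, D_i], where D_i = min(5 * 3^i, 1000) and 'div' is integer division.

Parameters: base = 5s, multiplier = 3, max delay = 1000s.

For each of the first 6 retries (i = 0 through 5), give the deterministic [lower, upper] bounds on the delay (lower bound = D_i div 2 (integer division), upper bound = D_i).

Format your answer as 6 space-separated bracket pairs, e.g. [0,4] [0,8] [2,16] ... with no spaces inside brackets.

Computing bounds per retry:
  i=0: D_i=min(5*3^0,1000)=5, bounds=[2,5]
  i=1: D_i=min(5*3^1,1000)=15, bounds=[7,15]
  i=2: D_i=min(5*3^2,1000)=45, bounds=[22,45]
  i=3: D_i=min(5*3^3,1000)=135, bounds=[67,135]
  i=4: D_i=min(5*3^4,1000)=405, bounds=[202,405]
  i=5: D_i=min(5*3^5,1000)=1000, bounds=[500,1000]

Answer: [2,5] [7,15] [22,45] [67,135] [202,405] [500,1000]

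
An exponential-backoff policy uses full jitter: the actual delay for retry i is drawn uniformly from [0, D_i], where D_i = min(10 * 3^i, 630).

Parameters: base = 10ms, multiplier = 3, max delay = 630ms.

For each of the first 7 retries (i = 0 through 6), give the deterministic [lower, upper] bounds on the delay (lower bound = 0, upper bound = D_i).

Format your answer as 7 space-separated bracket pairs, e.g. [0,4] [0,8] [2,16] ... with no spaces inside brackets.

Computing bounds per retry:
  i=0: D_i=min(10*3^0,630)=10, bounds=[0,10]
  i=1: D_i=min(10*3^1,630)=30, bounds=[0,30]
  i=2: D_i=min(10*3^2,630)=90, bounds=[0,90]
  i=3: D_i=min(10*3^3,630)=270, bounds=[0,270]
  i=4: D_i=min(10*3^4,630)=630, bounds=[0,630]
  i=5: D_i=min(10*3^5,630)=630, bounds=[0,630]
  i=6: D_i=min(10*3^6,630)=630, bounds=[0,630]

Answer: [0,10] [0,30] [0,90] [0,270] [0,630] [0,630] [0,630]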